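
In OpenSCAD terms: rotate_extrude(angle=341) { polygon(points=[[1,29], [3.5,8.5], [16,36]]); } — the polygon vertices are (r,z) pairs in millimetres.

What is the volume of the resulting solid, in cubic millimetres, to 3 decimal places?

Profile (r,z), 3 vertices: (1,29) (3.5,8.5) (16,36)
edge 0: (1,29)→(3.5,8.5)  cross = 1·8.5 − 3.5·29 = -93.0000; (r_i+r_j)·cross = 4.5·-93.0000 = -418.5000
edge 1: (3.5,8.5)→(16,36)  cross = 3.5·36 − 16·8.5 = -10.0000; (r_i+r_j)·cross = 19.5·-10.0000 = -195.0000
edge 2: (16,36)→(1,29)  cross = 16·29 − 1·36 = 428.0000; (r_i+r_j)·cross = 17·428.0000 = 7276.0000
Σcross = 325.0000 → A = |Σcross|/2 = 162.5000 mm²
Σ(r_i+r_j)·cross = 6662.5000 → first moment M = |Σ|/6 = 1110.4167
R_c = M/A = 1110.4167/162.5000 = 6.8333 mm
θ = 341° = 5.951573 rad
V = θ·R_c·A = 5.951573·6.8333·162.5000 = 6608.726 mm³

Volume = 6608.726 mm³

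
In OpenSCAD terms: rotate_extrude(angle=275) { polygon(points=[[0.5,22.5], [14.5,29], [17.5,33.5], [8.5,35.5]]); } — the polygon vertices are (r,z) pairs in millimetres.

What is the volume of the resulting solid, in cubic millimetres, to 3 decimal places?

Profile (r,z), 4 vertices: (0.5,22.5) (14.5,29) (17.5,33.5) (8.5,35.5)
edge 0: (0.5,22.5)→(14.5,29)  cross = 0.5·29 − 14.5·22.5 = -311.7500; (r_i+r_j)·cross = 15·-311.7500 = -4676.2500
edge 1: (14.5,29)→(17.5,33.5)  cross = 14.5·33.5 − 17.5·29 = -21.7500; (r_i+r_j)·cross = 32·-21.7500 = -696.0000
edge 2: (17.5,33.5)→(8.5,35.5)  cross = 17.5·35.5 − 8.5·33.5 = 336.5000; (r_i+r_j)·cross = 26·336.5000 = 8749.0000
edge 3: (8.5,35.5)→(0.5,22.5)  cross = 8.5·22.5 − 0.5·35.5 = 173.5000; (r_i+r_j)·cross = 9·173.5000 = 1561.5000
Σcross = 176.5000 → A = |Σcross|/2 = 88.2500 mm²
Σ(r_i+r_j)·cross = 4938.2500 → first moment M = |Σ|/6 = 823.0417
R_c = M/A = 823.0417/88.2500 = 9.3263 mm
θ = 275° = 4.799655 rad
V = θ·R_c·A = 4.799655·9.3263·88.2500 = 3950.316 mm³

Volume = 3950.316 mm³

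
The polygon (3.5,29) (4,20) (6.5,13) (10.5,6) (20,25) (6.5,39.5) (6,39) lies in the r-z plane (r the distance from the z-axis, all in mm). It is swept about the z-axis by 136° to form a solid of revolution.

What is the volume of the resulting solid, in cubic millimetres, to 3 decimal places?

Volume = 7404.199 mm³

Profile (r,z), 7 vertices: (3.5,29) (4,20) (6.5,13) (10.5,6) (20,25) (6.5,39.5) (6,39)
edge 0: (3.5,29)→(4,20)  cross = 3.5·20 − 4·29 = -46.0000; (r_i+r_j)·cross = 7.5·-46.0000 = -345.0000
edge 1: (4,20)→(6.5,13)  cross = 4·13 − 6.5·20 = -78.0000; (r_i+r_j)·cross = 10.5·-78.0000 = -819.0000
edge 2: (6.5,13)→(10.5,6)  cross = 6.5·6 − 10.5·13 = -97.5000; (r_i+r_j)·cross = 17·-97.5000 = -1657.5000
edge 3: (10.5,6)→(20,25)  cross = 10.5·25 − 20·6 = 142.5000; (r_i+r_j)·cross = 30.5·142.5000 = 4346.2500
edge 4: (20,25)→(6.5,39.5)  cross = 20·39.5 − 6.5·25 = 627.5000; (r_i+r_j)·cross = 26.5·627.5000 = 16628.7500
edge 5: (6.5,39.5)→(6,39)  cross = 6.5·39 − 6·39.5 = 16.5000; (r_i+r_j)·cross = 12.5·16.5000 = 206.2500
edge 6: (6,39)→(3.5,29)  cross = 6·29 − 3.5·39 = 37.5000; (r_i+r_j)·cross = 9.5·37.5000 = 356.2500
Σcross = 602.5000 → A = |Σcross|/2 = 301.2500 mm²
Σ(r_i+r_j)·cross = 18716.0000 → first moment M = |Σ|/6 = 3119.3333
R_c = M/A = 3119.3333/301.2500 = 10.3546 mm
θ = 136° = 2.373648 rad
V = θ·R_c·A = 2.373648·10.3546·301.2500 = 7404.199 mm³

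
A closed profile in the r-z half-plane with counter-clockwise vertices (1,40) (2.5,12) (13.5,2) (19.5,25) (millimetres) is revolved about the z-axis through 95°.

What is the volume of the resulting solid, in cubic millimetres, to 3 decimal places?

Volume = 6219.946 mm³

Profile (r,z), 4 vertices: (1,40) (2.5,12) (13.5,2) (19.5,25)
edge 0: (1,40)→(2.5,12)  cross = 1·12 − 2.5·40 = -88.0000; (r_i+r_j)·cross = 3.5·-88.0000 = -308.0000
edge 1: (2.5,12)→(13.5,2)  cross = 2.5·2 − 13.5·12 = -157.0000; (r_i+r_j)·cross = 16·-157.0000 = -2512.0000
edge 2: (13.5,2)→(19.5,25)  cross = 13.5·25 − 19.5·2 = 298.5000; (r_i+r_j)·cross = 33·298.5000 = 9850.5000
edge 3: (19.5,25)→(1,40)  cross = 19.5·40 − 1·25 = 755.0000; (r_i+r_j)·cross = 20.5·755.0000 = 15477.5000
Σcross = 808.5000 → A = |Σcross|/2 = 404.2500 mm²
Σ(r_i+r_j)·cross = 22508.0000 → first moment M = |Σ|/6 = 3751.3333
R_c = M/A = 3751.3333/404.2500 = 9.2797 mm
θ = 95° = 1.658063 rad
V = θ·R_c·A = 1.658063·9.2797·404.2500 = 6219.946 mm³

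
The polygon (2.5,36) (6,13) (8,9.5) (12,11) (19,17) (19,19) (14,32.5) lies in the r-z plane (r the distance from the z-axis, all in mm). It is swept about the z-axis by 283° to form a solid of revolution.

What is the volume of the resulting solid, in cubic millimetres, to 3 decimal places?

Profile (r,z), 7 vertices: (2.5,36) (6,13) (8,9.5) (12,11) (19,17) (19,19) (14,32.5)
edge 0: (2.5,36)→(6,13)  cross = 2.5·13 − 6·36 = -183.5000; (r_i+r_j)·cross = 8.5·-183.5000 = -1559.7500
edge 1: (6,13)→(8,9.5)  cross = 6·9.5 − 8·13 = -47.0000; (r_i+r_j)·cross = 14·-47.0000 = -658.0000
edge 2: (8,9.5)→(12,11)  cross = 8·11 − 12·9.5 = -26.0000; (r_i+r_j)·cross = 20·-26.0000 = -520.0000
edge 3: (12,11)→(19,17)  cross = 12·17 − 19·11 = -5.0000; (r_i+r_j)·cross = 31·-5.0000 = -155.0000
edge 4: (19,17)→(19,19)  cross = 19·19 − 19·17 = 38.0000; (r_i+r_j)·cross = 38·38.0000 = 1444.0000
edge 5: (19,19)→(14,32.5)  cross = 19·32.5 − 14·19 = 351.5000; (r_i+r_j)·cross = 33·351.5000 = 11599.5000
edge 6: (14,32.5)→(2.5,36)  cross = 14·36 − 2.5·32.5 = 422.7500; (r_i+r_j)·cross = 16.5·422.7500 = 6975.3750
Σcross = 550.7500 → A = |Σcross|/2 = 275.3750 mm²
Σ(r_i+r_j)·cross = 17126.1250 → first moment M = |Σ|/6 = 2854.3542
R_c = M/A = 2854.3542/275.3750 = 10.3653 mm
θ = 283° = 4.939282 rad
V = θ·R_c·A = 4.939282·10.3653·275.3750 = 14098.460 mm³

Volume = 14098.460 mm³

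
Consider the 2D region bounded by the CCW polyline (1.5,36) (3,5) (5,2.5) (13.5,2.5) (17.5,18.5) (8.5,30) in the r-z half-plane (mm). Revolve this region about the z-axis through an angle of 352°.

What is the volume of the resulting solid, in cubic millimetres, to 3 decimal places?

Profile (r,z), 6 vertices: (1.5,36) (3,5) (5,2.5) (13.5,2.5) (17.5,18.5) (8.5,30)
edge 0: (1.5,36)→(3,5)  cross = 1.5·5 − 3·36 = -100.5000; (r_i+r_j)·cross = 4.5·-100.5000 = -452.2500
edge 1: (3,5)→(5,2.5)  cross = 3·2.5 − 5·5 = -17.5000; (r_i+r_j)·cross = 8·-17.5000 = -140.0000
edge 2: (5,2.5)→(13.5,2.5)  cross = 5·2.5 − 13.5·2.5 = -21.2500; (r_i+r_j)·cross = 18.5·-21.2500 = -393.1250
edge 3: (13.5,2.5)→(17.5,18.5)  cross = 13.5·18.5 − 17.5·2.5 = 206.0000; (r_i+r_j)·cross = 31·206.0000 = 6386.0000
edge 4: (17.5,18.5)→(8.5,30)  cross = 17.5·30 − 8.5·18.5 = 367.7500; (r_i+r_j)·cross = 26·367.7500 = 9561.5000
edge 5: (8.5,30)→(1.5,36)  cross = 8.5·36 − 1.5·30 = 261.0000; (r_i+r_j)·cross = 10·261.0000 = 2610.0000
Σcross = 695.5000 → A = |Σcross|/2 = 347.7500 mm²
Σ(r_i+r_j)·cross = 17572.1250 → first moment M = |Σ|/6 = 2928.6875
R_c = M/A = 2928.6875/347.7500 = 8.4218 mm
θ = 352° = 6.143559 rad
V = θ·R_c·A = 6.143559·8.4218·347.7500 = 17992.564 mm³

Volume = 17992.564 mm³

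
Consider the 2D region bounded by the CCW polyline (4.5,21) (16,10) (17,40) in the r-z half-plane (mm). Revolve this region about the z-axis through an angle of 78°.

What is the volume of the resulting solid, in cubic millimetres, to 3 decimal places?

Profile (r,z), 3 vertices: (4.5,21) (16,10) (17,40)
edge 0: (4.5,21)→(16,10)  cross = 4.5·10 − 16·21 = -291.0000; (r_i+r_j)·cross = 20.5·-291.0000 = -5965.5000
edge 1: (16,10)→(17,40)  cross = 16·40 − 17·10 = 470.0000; (r_i+r_j)·cross = 33·470.0000 = 15510.0000
edge 2: (17,40)→(4.5,21)  cross = 17·21 − 4.5·40 = 177.0000; (r_i+r_j)·cross = 21.5·177.0000 = 3805.5000
Σcross = 356.0000 → A = |Σcross|/2 = 178.0000 mm²
Σ(r_i+r_j)·cross = 13350.0000 → first moment M = |Σ|/6 = 2225.0000
R_c = M/A = 2225.0000/178.0000 = 12.5000 mm
θ = 78° = 1.361357 rad
V = θ·R_c·A = 1.361357·12.5000·178.0000 = 3029.019 mm³

Volume = 3029.019 mm³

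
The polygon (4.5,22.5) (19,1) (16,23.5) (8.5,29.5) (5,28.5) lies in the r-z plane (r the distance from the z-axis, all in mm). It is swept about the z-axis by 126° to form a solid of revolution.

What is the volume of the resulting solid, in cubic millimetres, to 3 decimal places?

Volume = 4737.856 mm³

Profile (r,z), 5 vertices: (4.5,22.5) (19,1) (16,23.5) (8.5,29.5) (5,28.5)
edge 0: (4.5,22.5)→(19,1)  cross = 4.5·1 − 19·22.5 = -423.0000; (r_i+r_j)·cross = 23.5·-423.0000 = -9940.5000
edge 1: (19,1)→(16,23.5)  cross = 19·23.5 − 16·1 = 430.5000; (r_i+r_j)·cross = 35·430.5000 = 15067.5000
edge 2: (16,23.5)→(8.5,29.5)  cross = 16·29.5 − 8.5·23.5 = 272.2500; (r_i+r_j)·cross = 24.5·272.2500 = 6670.1250
edge 3: (8.5,29.5)→(5,28.5)  cross = 8.5·28.5 − 5·29.5 = 94.7500; (r_i+r_j)·cross = 13.5·94.7500 = 1279.1250
edge 4: (5,28.5)→(4.5,22.5)  cross = 5·22.5 − 4.5·28.5 = -15.7500; (r_i+r_j)·cross = 9.5·-15.7500 = -149.6250
Σcross = 358.7500 → A = |Σcross|/2 = 179.3750 mm²
Σ(r_i+r_j)·cross = 12926.6250 → first moment M = |Σ|/6 = 2154.4375
R_c = M/A = 2154.4375/179.3750 = 12.0108 mm
θ = 126° = 2.199115 rad
V = θ·R_c·A = 2.199115·12.0108·179.3750 = 4737.856 mm³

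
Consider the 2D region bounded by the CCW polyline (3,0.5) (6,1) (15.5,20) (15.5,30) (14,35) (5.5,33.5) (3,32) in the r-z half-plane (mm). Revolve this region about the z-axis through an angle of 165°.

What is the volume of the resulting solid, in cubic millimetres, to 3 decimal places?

Volume = 7742.804 mm³

Profile (r,z), 7 vertices: (3,0.5) (6,1) (15.5,20) (15.5,30) (14,35) (5.5,33.5) (3,32)
edge 0: (3,0.5)→(6,1)  cross = 3·1 − 6·0.5 = 0.0000; (r_i+r_j)·cross = 9·0.0000 = 0.0000
edge 1: (6,1)→(15.5,20)  cross = 6·20 − 15.5·1 = 104.5000; (r_i+r_j)·cross = 21.5·104.5000 = 2246.7500
edge 2: (15.5,20)→(15.5,30)  cross = 15.5·30 − 15.5·20 = 155.0000; (r_i+r_j)·cross = 31·155.0000 = 4805.0000
edge 3: (15.5,30)→(14,35)  cross = 15.5·35 − 14·30 = 122.5000; (r_i+r_j)·cross = 29.5·122.5000 = 3613.7500
edge 4: (14,35)→(5.5,33.5)  cross = 14·33.5 − 5.5·35 = 276.5000; (r_i+r_j)·cross = 19.5·276.5000 = 5391.7500
edge 5: (5.5,33.5)→(3,32)  cross = 5.5·32 − 3·33.5 = 75.5000; (r_i+r_j)·cross = 8.5·75.5000 = 641.7500
edge 6: (3,32)→(3,0.5)  cross = 3·0.5 − 3·32 = -94.5000; (r_i+r_j)·cross = 6·-94.5000 = -567.0000
Σcross = 639.5000 → A = |Σcross|/2 = 319.7500 mm²
Σ(r_i+r_j)·cross = 16132.0000 → first moment M = |Σ|/6 = 2688.6667
R_c = M/A = 2688.6667/319.7500 = 8.4087 mm
θ = 165° = 2.879793 rad
V = θ·R_c·A = 2.879793·8.4087·319.7500 = 7742.804 mm³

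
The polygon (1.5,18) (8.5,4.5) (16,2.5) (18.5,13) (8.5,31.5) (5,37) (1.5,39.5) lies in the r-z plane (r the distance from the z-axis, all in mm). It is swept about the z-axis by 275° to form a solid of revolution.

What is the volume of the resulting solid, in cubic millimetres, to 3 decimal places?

Profile (r,z), 7 vertices: (1.5,18) (8.5,4.5) (16,2.5) (18.5,13) (8.5,31.5) (5,37) (1.5,39.5)
edge 0: (1.5,18)→(8.5,4.5)  cross = 1.5·4.5 − 8.5·18 = -146.2500; (r_i+r_j)·cross = 10·-146.2500 = -1462.5000
edge 1: (8.5,4.5)→(16,2.5)  cross = 8.5·2.5 − 16·4.5 = -50.7500; (r_i+r_j)·cross = 24.5·-50.7500 = -1243.3750
edge 2: (16,2.5)→(18.5,13)  cross = 16·13 − 18.5·2.5 = 161.7500; (r_i+r_j)·cross = 34.5·161.7500 = 5580.3750
edge 3: (18.5,13)→(8.5,31.5)  cross = 18.5·31.5 − 8.5·13 = 472.2500; (r_i+r_j)·cross = 27·472.2500 = 12750.7500
edge 4: (8.5,31.5)→(5,37)  cross = 8.5·37 − 5·31.5 = 157.0000; (r_i+r_j)·cross = 13.5·157.0000 = 2119.5000
edge 5: (5,37)→(1.5,39.5)  cross = 5·39.5 − 1.5·37 = 142.0000; (r_i+r_j)·cross = 6.5·142.0000 = 923.0000
edge 6: (1.5,39.5)→(1.5,18)  cross = 1.5·18 − 1.5·39.5 = -32.2500; (r_i+r_j)·cross = 3·-32.2500 = -96.7500
Σcross = 703.7500 → A = |Σcross|/2 = 351.8750 mm²
Σ(r_i+r_j)·cross = 18571.0000 → first moment M = |Σ|/6 = 3095.1667
R_c = M/A = 3095.1667/351.8750 = 8.7962 mm
θ = 275° = 4.799655 rad
V = θ·R_c·A = 4.799655·8.7962·351.8750 = 14855.734 mm³

Volume = 14855.734 mm³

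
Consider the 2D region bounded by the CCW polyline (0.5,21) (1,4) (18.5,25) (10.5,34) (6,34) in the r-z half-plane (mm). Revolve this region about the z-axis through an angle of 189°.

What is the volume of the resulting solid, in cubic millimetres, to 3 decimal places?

Volume = 7079.775 mm³

Profile (r,z), 5 vertices: (0.5,21) (1,4) (18.5,25) (10.5,34) (6,34)
edge 0: (0.5,21)→(1,4)  cross = 0.5·4 − 1·21 = -19.0000; (r_i+r_j)·cross = 1.5·-19.0000 = -28.5000
edge 1: (1,4)→(18.5,25)  cross = 1·25 − 18.5·4 = -49.0000; (r_i+r_j)·cross = 19.5·-49.0000 = -955.5000
edge 2: (18.5,25)→(10.5,34)  cross = 18.5·34 − 10.5·25 = 366.5000; (r_i+r_j)·cross = 29·366.5000 = 10628.5000
edge 3: (10.5,34)→(6,34)  cross = 10.5·34 − 6·34 = 153.0000; (r_i+r_j)·cross = 16.5·153.0000 = 2524.5000
edge 4: (6,34)→(0.5,21)  cross = 6·21 − 0.5·34 = 109.0000; (r_i+r_j)·cross = 6.5·109.0000 = 708.5000
Σcross = 560.5000 → A = |Σcross|/2 = 280.2500 mm²
Σ(r_i+r_j)·cross = 12877.5000 → first moment M = |Σ|/6 = 2146.2500
R_c = M/A = 2146.2500/280.2500 = 7.6583 mm
θ = 189° = 3.298672 rad
V = θ·R_c·A = 3.298672·7.6583·280.2500 = 7079.775 mm³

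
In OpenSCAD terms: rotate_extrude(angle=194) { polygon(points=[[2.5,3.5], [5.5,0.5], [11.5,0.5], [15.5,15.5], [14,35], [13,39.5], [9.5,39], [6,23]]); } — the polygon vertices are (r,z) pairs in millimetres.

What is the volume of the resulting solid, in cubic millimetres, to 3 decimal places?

Volume = 10761.995 mm³

Profile (r,z), 8 vertices: (2.5,3.5) (5.5,0.5) (11.5,0.5) (15.5,15.5) (14,35) (13,39.5) (9.5,39) (6,23)
edge 0: (2.5,3.5)→(5.5,0.5)  cross = 2.5·0.5 − 5.5·3.5 = -18.0000; (r_i+r_j)·cross = 8·-18.0000 = -144.0000
edge 1: (5.5,0.5)→(11.5,0.5)  cross = 5.5·0.5 − 11.5·0.5 = -3.0000; (r_i+r_j)·cross = 17·-3.0000 = -51.0000
edge 2: (11.5,0.5)→(15.5,15.5)  cross = 11.5·15.5 − 15.5·0.5 = 170.5000; (r_i+r_j)·cross = 27·170.5000 = 4603.5000
edge 3: (15.5,15.5)→(14,35)  cross = 15.5·35 − 14·15.5 = 325.5000; (r_i+r_j)·cross = 29.5·325.5000 = 9602.2500
edge 4: (14,35)→(13,39.5)  cross = 14·39.5 − 13·35 = 98.0000; (r_i+r_j)·cross = 27·98.0000 = 2646.0000
edge 5: (13,39.5)→(9.5,39)  cross = 13·39 − 9.5·39.5 = 131.7500; (r_i+r_j)·cross = 22.5·131.7500 = 2964.3750
edge 6: (9.5,39)→(6,23)  cross = 9.5·23 − 6·39 = -15.5000; (r_i+r_j)·cross = 15.5·-15.5000 = -240.2500
edge 7: (6,23)→(2.5,3.5)  cross = 6·3.5 − 2.5·23 = -36.5000; (r_i+r_j)·cross = 8.5·-36.5000 = -310.2500
Σcross = 652.7500 → A = |Σcross|/2 = 326.3750 mm²
Σ(r_i+r_j)·cross = 19070.6250 → first moment M = |Σ|/6 = 3178.4375
R_c = M/A = 3178.4375/326.3750 = 9.7386 mm
θ = 194° = 3.385939 rad
V = θ·R_c·A = 3.385939·9.7386·326.3750 = 10761.995 mm³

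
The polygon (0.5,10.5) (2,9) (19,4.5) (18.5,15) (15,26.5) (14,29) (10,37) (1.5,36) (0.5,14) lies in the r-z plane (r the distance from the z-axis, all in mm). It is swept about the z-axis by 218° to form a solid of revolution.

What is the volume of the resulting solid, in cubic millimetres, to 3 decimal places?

Profile (r,z), 9 vertices: (0.5,10.5) (2,9) (19,4.5) (18.5,15) (15,26.5) (14,29) (10,37) (1.5,36) (0.5,14)
edge 0: (0.5,10.5)→(2,9)  cross = 0.5·9 − 2·10.5 = -16.5000; (r_i+r_j)·cross = 2.5·-16.5000 = -41.2500
edge 1: (2,9)→(19,4.5)  cross = 2·4.5 − 19·9 = -162.0000; (r_i+r_j)·cross = 21·-162.0000 = -3402.0000
edge 2: (19,4.5)→(18.5,15)  cross = 19·15 − 18.5·4.5 = 201.7500; (r_i+r_j)·cross = 37.5·201.7500 = 7565.6250
edge 3: (18.5,15)→(15,26.5)  cross = 18.5·26.5 − 15·15 = 265.2500; (r_i+r_j)·cross = 33.5·265.2500 = 8885.8750
edge 4: (15,26.5)→(14,29)  cross = 15·29 − 14·26.5 = 64.0000; (r_i+r_j)·cross = 29·64.0000 = 1856.0000
edge 5: (14,29)→(10,37)  cross = 14·37 − 10·29 = 228.0000; (r_i+r_j)·cross = 24·228.0000 = 5472.0000
edge 6: (10,37)→(1.5,36)  cross = 10·36 − 1.5·37 = 304.5000; (r_i+r_j)·cross = 11.5·304.5000 = 3501.7500
edge 7: (1.5,36)→(0.5,14)  cross = 1.5·14 − 0.5·36 = 3.0000; (r_i+r_j)·cross = 2·3.0000 = 6.0000
edge 8: (0.5,14)→(0.5,10.5)  cross = 0.5·10.5 − 0.5·14 = -1.7500; (r_i+r_j)·cross = 1·-1.7500 = -1.7500
Σcross = 886.2500 → A = |Σcross|/2 = 443.1250 mm²
Σ(r_i+r_j)·cross = 23842.2500 → first moment M = |Σ|/6 = 3973.7083
R_c = M/A = 3973.7083/443.1250 = 8.9675 mm
θ = 218° = 3.804818 rad
V = θ·R_c·A = 3.804818·8.9675·443.1250 = 15119.236 mm³

Volume = 15119.236 mm³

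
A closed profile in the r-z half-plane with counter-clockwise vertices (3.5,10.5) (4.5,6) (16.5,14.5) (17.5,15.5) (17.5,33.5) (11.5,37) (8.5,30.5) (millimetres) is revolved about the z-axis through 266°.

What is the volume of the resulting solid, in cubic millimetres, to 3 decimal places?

Volume = 14155.601 mm³

Profile (r,z), 7 vertices: (3.5,10.5) (4.5,6) (16.5,14.5) (17.5,15.5) (17.5,33.5) (11.5,37) (8.5,30.5)
edge 0: (3.5,10.5)→(4.5,6)  cross = 3.5·6 − 4.5·10.5 = -26.2500; (r_i+r_j)·cross = 8·-26.2500 = -210.0000
edge 1: (4.5,6)→(16.5,14.5)  cross = 4.5·14.5 − 16.5·6 = -33.7500; (r_i+r_j)·cross = 21·-33.7500 = -708.7500
edge 2: (16.5,14.5)→(17.5,15.5)  cross = 16.5·15.5 − 17.5·14.5 = 2.0000; (r_i+r_j)·cross = 34·2.0000 = 68.0000
edge 3: (17.5,15.5)→(17.5,33.5)  cross = 17.5·33.5 − 17.5·15.5 = 315.0000; (r_i+r_j)·cross = 35·315.0000 = 11025.0000
edge 4: (17.5,33.5)→(11.5,37)  cross = 17.5·37 − 11.5·33.5 = 262.2500; (r_i+r_j)·cross = 29·262.2500 = 7605.2500
edge 5: (11.5,37)→(8.5,30.5)  cross = 11.5·30.5 − 8.5·37 = 36.2500; (r_i+r_j)·cross = 20·36.2500 = 725.0000
edge 6: (8.5,30.5)→(3.5,10.5)  cross = 8.5·10.5 − 3.5·30.5 = -17.5000; (r_i+r_j)·cross = 12·-17.5000 = -210.0000
Σcross = 538.0000 → A = |Σcross|/2 = 269.0000 mm²
Σ(r_i+r_j)·cross = 18294.5000 → first moment M = |Σ|/6 = 3049.0833
R_c = M/A = 3049.0833/269.0000 = 11.3349 mm
θ = 266° = 4.642576 rad
V = θ·R_c·A = 4.642576·11.3349·269.0000 = 14155.601 mm³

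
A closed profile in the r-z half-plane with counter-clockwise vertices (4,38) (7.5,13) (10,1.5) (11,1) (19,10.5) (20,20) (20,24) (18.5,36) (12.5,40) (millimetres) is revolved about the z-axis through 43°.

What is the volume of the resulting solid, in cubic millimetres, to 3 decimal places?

Profile (r,z), 9 vertices: (4,38) (7.5,13) (10,1.5) (11,1) (19,10.5) (20,20) (20,24) (18.5,36) (12.5,40)
edge 0: (4,38)→(7.5,13)  cross = 4·13 − 7.5·38 = -233.0000; (r_i+r_j)·cross = 11.5·-233.0000 = -2679.5000
edge 1: (7.5,13)→(10,1.5)  cross = 7.5·1.5 − 10·13 = -118.7500; (r_i+r_j)·cross = 17.5·-118.7500 = -2078.1250
edge 2: (10,1.5)→(11,1)  cross = 10·1 − 11·1.5 = -6.5000; (r_i+r_j)·cross = 21·-6.5000 = -136.5000
edge 3: (11,1)→(19,10.5)  cross = 11·10.5 − 19·1 = 96.5000; (r_i+r_j)·cross = 30·96.5000 = 2895.0000
edge 4: (19,10.5)→(20,20)  cross = 19·20 − 20·10.5 = 170.0000; (r_i+r_j)·cross = 39·170.0000 = 6630.0000
edge 5: (20,20)→(20,24)  cross = 20·24 − 20·20 = 80.0000; (r_i+r_j)·cross = 40·80.0000 = 3200.0000
edge 6: (20,24)→(18.5,36)  cross = 20·36 − 18.5·24 = 276.0000; (r_i+r_j)·cross = 38.5·276.0000 = 10626.0000
edge 7: (18.5,36)→(12.5,40)  cross = 18.5·40 − 12.5·36 = 290.0000; (r_i+r_j)·cross = 31·290.0000 = 8990.0000
edge 8: (12.5,40)→(4,38)  cross = 12.5·38 − 4·40 = 315.0000; (r_i+r_j)·cross = 16.5·315.0000 = 5197.5000
Σcross = 869.2500 → A = |Σcross|/2 = 434.6250 mm²
Σ(r_i+r_j)·cross = 32644.3750 → first moment M = |Σ|/6 = 5440.7292
R_c = M/A = 5440.7292/434.6250 = 12.5182 mm
θ = 43° = 0.750492 rad
V = θ·R_c·A = 0.750492·12.5182·434.6250 = 4083.221 mm³

Volume = 4083.221 mm³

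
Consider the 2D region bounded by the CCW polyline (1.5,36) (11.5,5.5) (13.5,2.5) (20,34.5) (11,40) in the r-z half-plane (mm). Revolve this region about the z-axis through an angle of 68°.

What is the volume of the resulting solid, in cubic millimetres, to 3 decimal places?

Volume = 4895.822 mm³

Profile (r,z), 5 vertices: (1.5,36) (11.5,5.5) (13.5,2.5) (20,34.5) (11,40)
edge 0: (1.5,36)→(11.5,5.5)  cross = 1.5·5.5 − 11.5·36 = -405.7500; (r_i+r_j)·cross = 13·-405.7500 = -5274.7500
edge 1: (11.5,5.5)→(13.5,2.5)  cross = 11.5·2.5 − 13.5·5.5 = -45.5000; (r_i+r_j)·cross = 25·-45.5000 = -1137.5000
edge 2: (13.5,2.5)→(20,34.5)  cross = 13.5·34.5 − 20·2.5 = 415.7500; (r_i+r_j)·cross = 33.5·415.7500 = 13927.6250
edge 3: (20,34.5)→(11,40)  cross = 20·40 − 11·34.5 = 420.5000; (r_i+r_j)·cross = 31·420.5000 = 13035.5000
edge 4: (11,40)→(1.5,36)  cross = 11·36 − 1.5·40 = 336.0000; (r_i+r_j)·cross = 12.5·336.0000 = 4200.0000
Σcross = 721.0000 → A = |Σcross|/2 = 360.5000 mm²
Σ(r_i+r_j)·cross = 24750.8750 → first moment M = |Σ|/6 = 4125.1458
R_c = M/A = 4125.1458/360.5000 = 11.4428 mm
θ = 68° = 1.186824 rad
V = θ·R_c·A = 1.186824·11.4428·360.5000 = 4895.822 mm³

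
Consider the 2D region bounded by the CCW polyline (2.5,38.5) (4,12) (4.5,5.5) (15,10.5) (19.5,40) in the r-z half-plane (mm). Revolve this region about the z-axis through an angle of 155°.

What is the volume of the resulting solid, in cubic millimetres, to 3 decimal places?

Profile (r,z), 5 vertices: (2.5,38.5) (4,12) (4.5,5.5) (15,10.5) (19.5,40)
edge 0: (2.5,38.5)→(4,12)  cross = 2.5·12 − 4·38.5 = -124.0000; (r_i+r_j)·cross = 6.5·-124.0000 = -806.0000
edge 1: (4,12)→(4.5,5.5)  cross = 4·5.5 − 4.5·12 = -32.0000; (r_i+r_j)·cross = 8.5·-32.0000 = -272.0000
edge 2: (4.5,5.5)→(15,10.5)  cross = 4.5·10.5 − 15·5.5 = -35.2500; (r_i+r_j)·cross = 19.5·-35.2500 = -687.3750
edge 3: (15,10.5)→(19.5,40)  cross = 15·40 − 19.5·10.5 = 395.2500; (r_i+r_j)·cross = 34.5·395.2500 = 13636.1250
edge 4: (19.5,40)→(2.5,38.5)  cross = 19.5·38.5 − 2.5·40 = 650.7500; (r_i+r_j)·cross = 22·650.7500 = 14316.5000
Σcross = 854.7500 → A = |Σcross|/2 = 427.3750 mm²
Σ(r_i+r_j)·cross = 26187.2500 → first moment M = |Σ|/6 = 4364.5417
R_c = M/A = 4364.5417/427.3750 = 10.2124 mm
θ = 155° = 2.705260 rad
V = θ·R_c·A = 2.705260·10.2124·427.3750 = 11807.221 mm³

Volume = 11807.221 mm³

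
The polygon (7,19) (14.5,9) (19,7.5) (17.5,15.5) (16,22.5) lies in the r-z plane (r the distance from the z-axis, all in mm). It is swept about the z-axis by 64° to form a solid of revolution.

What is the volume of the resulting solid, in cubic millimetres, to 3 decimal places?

Volume = 1406.805 mm³

Profile (r,z), 5 vertices: (7,19) (14.5,9) (19,7.5) (17.5,15.5) (16,22.5)
edge 0: (7,19)→(14.5,9)  cross = 7·9 − 14.5·19 = -212.5000; (r_i+r_j)·cross = 21.5·-212.5000 = -4568.7500
edge 1: (14.5,9)→(19,7.5)  cross = 14.5·7.5 − 19·9 = -62.2500; (r_i+r_j)·cross = 33.5·-62.2500 = -2085.3750
edge 2: (19,7.5)→(17.5,15.5)  cross = 19·15.5 − 17.5·7.5 = 163.2500; (r_i+r_j)·cross = 36.5·163.2500 = 5958.6250
edge 3: (17.5,15.5)→(16,22.5)  cross = 17.5·22.5 − 16·15.5 = 145.7500; (r_i+r_j)·cross = 33.5·145.7500 = 4882.6250
edge 4: (16,22.5)→(7,19)  cross = 16·19 − 7·22.5 = 146.5000; (r_i+r_j)·cross = 23·146.5000 = 3369.5000
Σcross = 180.7500 → A = |Σcross|/2 = 90.3750 mm²
Σ(r_i+r_j)·cross = 7556.6250 → first moment M = |Σ|/6 = 1259.4375
R_c = M/A = 1259.4375/90.3750 = 13.9357 mm
θ = 64° = 1.117011 rad
V = θ·R_c·A = 1.117011·13.9357·90.3750 = 1406.805 mm³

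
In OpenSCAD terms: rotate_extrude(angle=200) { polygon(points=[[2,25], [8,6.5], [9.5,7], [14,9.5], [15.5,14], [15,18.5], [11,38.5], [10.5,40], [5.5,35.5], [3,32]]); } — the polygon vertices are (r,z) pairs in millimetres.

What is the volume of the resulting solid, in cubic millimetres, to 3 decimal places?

Volume = 8848.019 mm³

Profile (r,z), 10 vertices: (2,25) (8,6.5) (9.5,7) (14,9.5) (15.5,14) (15,18.5) (11,38.5) (10.5,40) (5.5,35.5) (3,32)
edge 0: (2,25)→(8,6.5)  cross = 2·6.5 − 8·25 = -187.0000; (r_i+r_j)·cross = 10·-187.0000 = -1870.0000
edge 1: (8,6.5)→(9.5,7)  cross = 8·7 − 9.5·6.5 = -5.7500; (r_i+r_j)·cross = 17.5·-5.7500 = -100.6250
edge 2: (9.5,7)→(14,9.5)  cross = 9.5·9.5 − 14·7 = -7.7500; (r_i+r_j)·cross = 23.5·-7.7500 = -182.1250
edge 3: (14,9.5)→(15.5,14)  cross = 14·14 − 15.5·9.5 = 48.7500; (r_i+r_j)·cross = 29.5·48.7500 = 1438.1250
edge 4: (15.5,14)→(15,18.5)  cross = 15.5·18.5 − 15·14 = 76.7500; (r_i+r_j)·cross = 30.5·76.7500 = 2340.8750
edge 5: (15,18.5)→(11,38.5)  cross = 15·38.5 − 11·18.5 = 374.0000; (r_i+r_j)·cross = 26·374.0000 = 9724.0000
edge 6: (11,38.5)→(10.5,40)  cross = 11·40 − 10.5·38.5 = 35.7500; (r_i+r_j)·cross = 21.5·35.7500 = 768.6250
edge 7: (10.5,40)→(5.5,35.5)  cross = 10.5·35.5 − 5.5·40 = 152.7500; (r_i+r_j)·cross = 16·152.7500 = 2444.0000
edge 8: (5.5,35.5)→(3,32)  cross = 5.5·32 − 3·35.5 = 69.5000; (r_i+r_j)·cross = 8.5·69.5000 = 590.7500
edge 9: (3,32)→(2,25)  cross = 3·25 − 2·32 = 11.0000; (r_i+r_j)·cross = 5·11.0000 = 55.0000
Σcross = 568.0000 → A = |Σcross|/2 = 284.0000 mm²
Σ(r_i+r_j)·cross = 15208.6250 → first moment M = |Σ|/6 = 2534.7708
R_c = M/A = 2534.7708/284.0000 = 8.9252 mm
θ = 200° = 3.490659 rad
V = θ·R_c·A = 3.490659·8.9252·284.0000 = 8848.019 mm³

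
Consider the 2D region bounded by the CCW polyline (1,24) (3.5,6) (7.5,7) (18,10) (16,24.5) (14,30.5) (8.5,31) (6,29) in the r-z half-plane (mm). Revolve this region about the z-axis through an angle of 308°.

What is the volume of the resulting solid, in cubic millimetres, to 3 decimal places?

Volume = 15805.313 mm³

Profile (r,z), 8 vertices: (1,24) (3.5,6) (7.5,7) (18,10) (16,24.5) (14,30.5) (8.5,31) (6,29)
edge 0: (1,24)→(3.5,6)  cross = 1·6 − 3.5·24 = -78.0000; (r_i+r_j)·cross = 4.5·-78.0000 = -351.0000
edge 1: (3.5,6)→(7.5,7)  cross = 3.5·7 − 7.5·6 = -20.5000; (r_i+r_j)·cross = 11·-20.5000 = -225.5000
edge 2: (7.5,7)→(18,10)  cross = 7.5·10 − 18·7 = -51.0000; (r_i+r_j)·cross = 25.5·-51.0000 = -1300.5000
edge 3: (18,10)→(16,24.5)  cross = 18·24.5 − 16·10 = 281.0000; (r_i+r_j)·cross = 34·281.0000 = 9554.0000
edge 4: (16,24.5)→(14,30.5)  cross = 16·30.5 − 14·24.5 = 145.0000; (r_i+r_j)·cross = 30·145.0000 = 4350.0000
edge 5: (14,30.5)→(8.5,31)  cross = 14·31 − 8.5·30.5 = 174.7500; (r_i+r_j)·cross = 22.5·174.7500 = 3931.8750
edge 6: (8.5,31)→(6,29)  cross = 8.5·29 − 6·31 = 60.5000; (r_i+r_j)·cross = 14.5·60.5000 = 877.2500
edge 7: (6,29)→(1,24)  cross = 6·24 − 1·29 = 115.0000; (r_i+r_j)·cross = 7·115.0000 = 805.0000
Σcross = 626.7500 → A = |Σcross|/2 = 313.3750 mm²
Σ(r_i+r_j)·cross = 17641.1250 → first moment M = |Σ|/6 = 2940.1875
R_c = M/A = 2940.1875/313.3750 = 9.3823 mm
θ = 308° = 5.375614 rad
V = θ·R_c·A = 5.375614·9.3823·313.3750 = 15805.313 mm³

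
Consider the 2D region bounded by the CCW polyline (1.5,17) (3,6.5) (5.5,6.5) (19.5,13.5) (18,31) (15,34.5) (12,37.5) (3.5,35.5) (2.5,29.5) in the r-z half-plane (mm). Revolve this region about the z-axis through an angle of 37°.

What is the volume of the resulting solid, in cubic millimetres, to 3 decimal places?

Volume = 2768.868 mm³

Profile (r,z), 9 vertices: (1.5,17) (3,6.5) (5.5,6.5) (19.5,13.5) (18,31) (15,34.5) (12,37.5) (3.5,35.5) (2.5,29.5)
edge 0: (1.5,17)→(3,6.5)  cross = 1.5·6.5 − 3·17 = -41.2500; (r_i+r_j)·cross = 4.5·-41.2500 = -185.6250
edge 1: (3,6.5)→(5.5,6.5)  cross = 3·6.5 − 5.5·6.5 = -16.2500; (r_i+r_j)·cross = 8.5·-16.2500 = -138.1250
edge 2: (5.5,6.5)→(19.5,13.5)  cross = 5.5·13.5 − 19.5·6.5 = -52.5000; (r_i+r_j)·cross = 25·-52.5000 = -1312.5000
edge 3: (19.5,13.5)→(18,31)  cross = 19.5·31 − 18·13.5 = 361.5000; (r_i+r_j)·cross = 37.5·361.5000 = 13556.2500
edge 4: (18,31)→(15,34.5)  cross = 18·34.5 − 15·31 = 156.0000; (r_i+r_j)·cross = 33·156.0000 = 5148.0000
edge 5: (15,34.5)→(12,37.5)  cross = 15·37.5 − 12·34.5 = 148.5000; (r_i+r_j)·cross = 27·148.5000 = 4009.5000
edge 6: (12,37.5)→(3.5,35.5)  cross = 12·35.5 − 3.5·37.5 = 294.7500; (r_i+r_j)·cross = 15.5·294.7500 = 4568.6250
edge 7: (3.5,35.5)→(2.5,29.5)  cross = 3.5·29.5 − 2.5·35.5 = 14.5000; (r_i+r_j)·cross = 6·14.5000 = 87.0000
edge 8: (2.5,29.5)→(1.5,17)  cross = 2.5·17 − 1.5·29.5 = -1.7500; (r_i+r_j)·cross = 4·-1.7500 = -7.0000
Σcross = 863.5000 → A = |Σcross|/2 = 431.7500 mm²
Σ(r_i+r_j)·cross = 25726.1250 → first moment M = |Σ|/6 = 4287.6875
R_c = M/A = 4287.6875/431.7500 = 9.9309 mm
θ = 37° = 0.645772 rad
V = θ·R_c·A = 0.645772·9.9309·431.7500 = 2768.868 mm³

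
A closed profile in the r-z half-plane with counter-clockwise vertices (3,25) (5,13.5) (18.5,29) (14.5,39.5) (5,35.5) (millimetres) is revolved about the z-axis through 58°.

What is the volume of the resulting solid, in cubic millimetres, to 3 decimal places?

Profile (r,z), 5 vertices: (3,25) (5,13.5) (18.5,29) (14.5,39.5) (5,35.5)
edge 0: (3,25)→(5,13.5)  cross = 3·13.5 − 5·25 = -84.5000; (r_i+r_j)·cross = 8·-84.5000 = -676.0000
edge 1: (5,13.5)→(18.5,29)  cross = 5·29 − 18.5·13.5 = -104.7500; (r_i+r_j)·cross = 23.5·-104.7500 = -2461.6250
edge 2: (18.5,29)→(14.5,39.5)  cross = 18.5·39.5 − 14.5·29 = 310.2500; (r_i+r_j)·cross = 33·310.2500 = 10238.2500
edge 3: (14.5,39.5)→(5,35.5)  cross = 14.5·35.5 − 5·39.5 = 317.2500; (r_i+r_j)·cross = 19.5·317.2500 = 6186.3750
edge 4: (5,35.5)→(3,25)  cross = 5·25 − 3·35.5 = 18.5000; (r_i+r_j)·cross = 8·18.5000 = 148.0000
Σcross = 456.7500 → A = |Σcross|/2 = 228.3750 mm²
Σ(r_i+r_j)·cross = 13435.0000 → first moment M = |Σ|/6 = 2239.1667
R_c = M/A = 2239.1667/228.3750 = 9.8048 mm
θ = 58° = 1.012291 rad
V = θ·R_c·A = 1.012291·9.8048·228.3750 = 2266.688 mm³

Volume = 2266.688 mm³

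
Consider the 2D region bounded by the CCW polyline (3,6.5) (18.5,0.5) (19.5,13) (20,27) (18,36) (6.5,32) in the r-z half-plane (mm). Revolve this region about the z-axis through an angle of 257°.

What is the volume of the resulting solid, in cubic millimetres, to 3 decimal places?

Profile (r,z), 6 vertices: (3,6.5) (18.5,0.5) (19.5,13) (20,27) (18,36) (6.5,32)
edge 0: (3,6.5)→(18.5,0.5)  cross = 3·0.5 − 18.5·6.5 = -118.7500; (r_i+r_j)·cross = 21.5·-118.7500 = -2553.1250
edge 1: (18.5,0.5)→(19.5,13)  cross = 18.5·13 − 19.5·0.5 = 230.7500; (r_i+r_j)·cross = 38·230.7500 = 8768.5000
edge 2: (19.5,13)→(20,27)  cross = 19.5·27 − 20·13 = 266.5000; (r_i+r_j)·cross = 39.5·266.5000 = 10526.7500
edge 3: (20,27)→(18,36)  cross = 20·36 − 18·27 = 234.0000; (r_i+r_j)·cross = 38·234.0000 = 8892.0000
edge 4: (18,36)→(6.5,32)  cross = 18·32 − 6.5·36 = 342.0000; (r_i+r_j)·cross = 24.5·342.0000 = 8379.0000
edge 5: (6.5,32)→(3,6.5)  cross = 6.5·6.5 − 3·32 = -53.7500; (r_i+r_j)·cross = 9.5·-53.7500 = -510.6250
Σcross = 900.7500 → A = |Σcross|/2 = 450.3750 mm²
Σ(r_i+r_j)·cross = 33502.5000 → first moment M = |Σ|/6 = 5583.7500
R_c = M/A = 5583.7500/450.3750 = 12.3980 mm
θ = 257° = 4.485496 rad
V = θ·R_c·A = 4.485496·12.3980·450.3750 = 25045.889 mm³

Volume = 25045.889 mm³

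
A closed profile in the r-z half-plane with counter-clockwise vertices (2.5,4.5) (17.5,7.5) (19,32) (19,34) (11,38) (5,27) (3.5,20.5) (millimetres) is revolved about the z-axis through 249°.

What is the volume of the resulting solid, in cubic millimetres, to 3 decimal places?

Volume = 19911.146 mm³

Profile (r,z), 7 vertices: (2.5,4.5) (17.5,7.5) (19,32) (19,34) (11,38) (5,27) (3.5,20.5)
edge 0: (2.5,4.5)→(17.5,7.5)  cross = 2.5·7.5 − 17.5·4.5 = -60.0000; (r_i+r_j)·cross = 20·-60.0000 = -1200.0000
edge 1: (17.5,7.5)→(19,32)  cross = 17.5·32 − 19·7.5 = 417.5000; (r_i+r_j)·cross = 36.5·417.5000 = 15238.7500
edge 2: (19,32)→(19,34)  cross = 19·34 − 19·32 = 38.0000; (r_i+r_j)·cross = 38·38.0000 = 1444.0000
edge 3: (19,34)→(11,38)  cross = 19·38 − 11·34 = 348.0000; (r_i+r_j)·cross = 30·348.0000 = 10440.0000
edge 4: (11,38)→(5,27)  cross = 11·27 − 5·38 = 107.0000; (r_i+r_j)·cross = 16·107.0000 = 1712.0000
edge 5: (5,27)→(3.5,20.5)  cross = 5·20.5 − 3.5·27 = 8.0000; (r_i+r_j)·cross = 8.5·8.0000 = 68.0000
edge 6: (3.5,20.5)→(2.5,4.5)  cross = 3.5·4.5 − 2.5·20.5 = -35.5000; (r_i+r_j)·cross = 6·-35.5000 = -213.0000
Σcross = 823.0000 → A = |Σcross|/2 = 411.5000 mm²
Σ(r_i+r_j)·cross = 27489.7500 → first moment M = |Σ|/6 = 4581.6250
R_c = M/A = 4581.6250/411.5000 = 11.1340 mm
θ = 249° = 4.345870 rad
V = θ·R_c·A = 4.345870·11.1340·411.5000 = 19911.146 mm³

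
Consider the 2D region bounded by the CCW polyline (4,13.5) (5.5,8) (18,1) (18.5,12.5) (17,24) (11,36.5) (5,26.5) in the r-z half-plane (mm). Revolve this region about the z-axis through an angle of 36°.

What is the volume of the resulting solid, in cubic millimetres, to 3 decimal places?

Profile (r,z), 7 vertices: (4,13.5) (5.5,8) (18,1) (18.5,12.5) (17,24) (11,36.5) (5,26.5)
edge 0: (4,13.5)→(5.5,8)  cross = 4·8 − 5.5·13.5 = -42.2500; (r_i+r_j)·cross = 9.5·-42.2500 = -401.3750
edge 1: (5.5,8)→(18,1)  cross = 5.5·1 − 18·8 = -138.5000; (r_i+r_j)·cross = 23.5·-138.5000 = -3254.7500
edge 2: (18,1)→(18.5,12.5)  cross = 18·12.5 − 18.5·1 = 206.5000; (r_i+r_j)·cross = 36.5·206.5000 = 7537.2500
edge 3: (18.5,12.5)→(17,24)  cross = 18.5·24 − 17·12.5 = 231.5000; (r_i+r_j)·cross = 35.5·231.5000 = 8218.2500
edge 4: (17,24)→(11,36.5)  cross = 17·36.5 − 11·24 = 356.5000; (r_i+r_j)·cross = 28·356.5000 = 9982.0000
edge 5: (11,36.5)→(5,26.5)  cross = 11·26.5 − 5·36.5 = 109.0000; (r_i+r_j)·cross = 16·109.0000 = 1744.0000
edge 6: (5,26.5)→(4,13.5)  cross = 5·13.5 − 4·26.5 = -38.5000; (r_i+r_j)·cross = 9·-38.5000 = -346.5000
Σcross = 684.2500 → A = |Σcross|/2 = 342.1250 mm²
Σ(r_i+r_j)·cross = 23478.8750 → first moment M = |Σ|/6 = 3913.1458
R_c = M/A = 3913.1458/342.1250 = 11.4378 mm
θ = 36° = 0.628319 rad
V = θ·R_c·A = 0.628319·11.4378·342.1250 = 2458.702 mm³

Volume = 2458.702 mm³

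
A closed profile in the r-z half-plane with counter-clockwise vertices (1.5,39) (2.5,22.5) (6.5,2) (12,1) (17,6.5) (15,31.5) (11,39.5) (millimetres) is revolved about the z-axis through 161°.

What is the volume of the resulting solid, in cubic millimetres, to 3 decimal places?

Profile (r,z), 7 vertices: (1.5,39) (2.5,22.5) (6.5,2) (12,1) (17,6.5) (15,31.5) (11,39.5)
edge 0: (1.5,39)→(2.5,22.5)  cross = 1.5·22.5 − 2.5·39 = -63.7500; (r_i+r_j)·cross = 4·-63.7500 = -255.0000
edge 1: (2.5,22.5)→(6.5,2)  cross = 2.5·2 − 6.5·22.5 = -141.2500; (r_i+r_j)·cross = 9·-141.2500 = -1271.2500
edge 2: (6.5,2)→(12,1)  cross = 6.5·1 − 12·2 = -17.5000; (r_i+r_j)·cross = 18.5·-17.5000 = -323.7500
edge 3: (12,1)→(17,6.5)  cross = 12·6.5 − 17·1 = 61.0000; (r_i+r_j)·cross = 29·61.0000 = 1769.0000
edge 4: (17,6.5)→(15,31.5)  cross = 17·31.5 − 15·6.5 = 438.0000; (r_i+r_j)·cross = 32·438.0000 = 14016.0000
edge 5: (15,31.5)→(11,39.5)  cross = 15·39.5 − 11·31.5 = 246.0000; (r_i+r_j)·cross = 26·246.0000 = 6396.0000
edge 6: (11,39.5)→(1.5,39)  cross = 11·39 − 1.5·39.5 = 369.7500; (r_i+r_j)·cross = 12.5·369.7500 = 4621.8750
Σcross = 892.2500 → A = |Σcross|/2 = 446.1250 mm²
Σ(r_i+r_j)·cross = 24952.8750 → first moment M = |Σ|/6 = 4158.8125
R_c = M/A = 4158.8125/446.1250 = 9.3221 mm
θ = 161° = 2.809980 rad
V = θ·R_c·A = 2.809980·9.3221·446.1250 = 11686.180 mm³

Volume = 11686.180 mm³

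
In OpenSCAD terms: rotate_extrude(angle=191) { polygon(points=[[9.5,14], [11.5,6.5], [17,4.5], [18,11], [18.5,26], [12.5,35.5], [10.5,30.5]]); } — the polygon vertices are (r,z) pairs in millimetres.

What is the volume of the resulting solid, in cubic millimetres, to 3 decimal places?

Volume = 9573.136 mm³

Profile (r,z), 7 vertices: (9.5,14) (11.5,6.5) (17,4.5) (18,11) (18.5,26) (12.5,35.5) (10.5,30.5)
edge 0: (9.5,14)→(11.5,6.5)  cross = 9.5·6.5 − 11.5·14 = -99.2500; (r_i+r_j)·cross = 21·-99.2500 = -2084.2500
edge 1: (11.5,6.5)→(17,4.5)  cross = 11.5·4.5 − 17·6.5 = -58.7500; (r_i+r_j)·cross = 28.5·-58.7500 = -1674.3750
edge 2: (17,4.5)→(18,11)  cross = 17·11 − 18·4.5 = 106.0000; (r_i+r_j)·cross = 35·106.0000 = 3710.0000
edge 3: (18,11)→(18.5,26)  cross = 18·26 − 18.5·11 = 264.5000; (r_i+r_j)·cross = 36.5·264.5000 = 9654.2500
edge 4: (18.5,26)→(12.5,35.5)  cross = 18.5·35.5 − 12.5·26 = 331.7500; (r_i+r_j)·cross = 31·331.7500 = 10284.2500
edge 5: (12.5,35.5)→(10.5,30.5)  cross = 12.5·30.5 − 10.5·35.5 = 8.5000; (r_i+r_j)·cross = 23·8.5000 = 195.5000
edge 6: (10.5,30.5)→(9.5,14)  cross = 10.5·14 − 9.5·30.5 = -142.7500; (r_i+r_j)·cross = 20·-142.7500 = -2855.0000
Σcross = 410.0000 → A = |Σcross|/2 = 205.0000 mm²
Σ(r_i+r_j)·cross = 17230.3750 → first moment M = |Σ|/6 = 2871.7292
R_c = M/A = 2871.7292/205.0000 = 14.0084 mm
θ = 191° = 3.333579 rad
V = θ·R_c·A = 3.333579·14.0084·205.0000 = 9573.136 mm³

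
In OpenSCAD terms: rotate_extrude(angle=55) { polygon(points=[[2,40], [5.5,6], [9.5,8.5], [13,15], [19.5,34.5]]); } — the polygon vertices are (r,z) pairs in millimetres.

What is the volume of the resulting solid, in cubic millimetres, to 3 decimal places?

Profile (r,z), 5 vertices: (2,40) (5.5,6) (9.5,8.5) (13,15) (19.5,34.5)
edge 0: (2,40)→(5.5,6)  cross = 2·6 − 5.5·40 = -208.0000; (r_i+r_j)·cross = 7.5·-208.0000 = -1560.0000
edge 1: (5.5,6)→(9.5,8.5)  cross = 5.5·8.5 − 9.5·6 = -10.2500; (r_i+r_j)·cross = 15·-10.2500 = -153.7500
edge 2: (9.5,8.5)→(13,15)  cross = 9.5·15 − 13·8.5 = 32.0000; (r_i+r_j)·cross = 22.5·32.0000 = 720.0000
edge 3: (13,15)→(19.5,34.5)  cross = 13·34.5 − 19.5·15 = 156.0000; (r_i+r_j)·cross = 32.5·156.0000 = 5070.0000
edge 4: (19.5,34.5)→(2,40)  cross = 19.5·40 − 2·34.5 = 711.0000; (r_i+r_j)·cross = 21.5·711.0000 = 15286.5000
Σcross = 680.7500 → A = |Σcross|/2 = 340.3750 mm²
Σ(r_i+r_j)·cross = 19362.7500 → first moment M = |Σ|/6 = 3227.1250
R_c = M/A = 3227.1250/340.3750 = 9.4811 mm
θ = 55° = 0.959931 rad
V = θ·R_c·A = 0.959931·9.4811·340.3750 = 3097.818 mm³

Volume = 3097.818 mm³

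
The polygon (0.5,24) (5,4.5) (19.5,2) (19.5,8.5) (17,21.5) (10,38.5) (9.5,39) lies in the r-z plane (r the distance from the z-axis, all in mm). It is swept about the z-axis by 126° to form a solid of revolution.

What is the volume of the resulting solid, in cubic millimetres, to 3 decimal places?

Volume = 9838.657 mm³

Profile (r,z), 7 vertices: (0.5,24) (5,4.5) (19.5,2) (19.5,8.5) (17,21.5) (10,38.5) (9.5,39)
edge 0: (0.5,24)→(5,4.5)  cross = 0.5·4.5 − 5·24 = -117.7500; (r_i+r_j)·cross = 5.5·-117.7500 = -647.6250
edge 1: (5,4.5)→(19.5,2)  cross = 5·2 − 19.5·4.5 = -77.7500; (r_i+r_j)·cross = 24.5·-77.7500 = -1904.8750
edge 2: (19.5,2)→(19.5,8.5)  cross = 19.5·8.5 − 19.5·2 = 126.7500; (r_i+r_j)·cross = 39·126.7500 = 4943.2500
edge 3: (19.5,8.5)→(17,21.5)  cross = 19.5·21.5 − 17·8.5 = 274.7500; (r_i+r_j)·cross = 36.5·274.7500 = 10028.3750
edge 4: (17,21.5)→(10,38.5)  cross = 17·38.5 − 10·21.5 = 439.5000; (r_i+r_j)·cross = 27·439.5000 = 11866.5000
edge 5: (10,38.5)→(9.5,39)  cross = 10·39 − 9.5·38.5 = 24.2500; (r_i+r_j)·cross = 19.5·24.2500 = 472.8750
edge 6: (9.5,39)→(0.5,24)  cross = 9.5·24 − 0.5·39 = 208.5000; (r_i+r_j)·cross = 10·208.5000 = 2085.0000
Σcross = 878.2500 → A = |Σcross|/2 = 439.1250 mm²
Σ(r_i+r_j)·cross = 26843.5000 → first moment M = |Σ|/6 = 4473.9167
R_c = M/A = 4473.9167/439.1250 = 10.1883 mm
θ = 126° = 2.199115 rad
V = θ·R_c·A = 2.199115·10.1883·439.1250 = 9838.657 mm³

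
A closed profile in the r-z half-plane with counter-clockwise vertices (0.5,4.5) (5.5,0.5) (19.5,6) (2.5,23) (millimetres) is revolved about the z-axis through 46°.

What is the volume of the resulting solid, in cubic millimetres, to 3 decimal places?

Profile (r,z), 4 vertices: (0.5,4.5) (5.5,0.5) (19.5,6) (2.5,23)
edge 0: (0.5,4.5)→(5.5,0.5)  cross = 0.5·0.5 − 5.5·4.5 = -24.5000; (r_i+r_j)·cross = 6·-24.5000 = -147.0000
edge 1: (5.5,0.5)→(19.5,6)  cross = 5.5·6 − 19.5·0.5 = 23.2500; (r_i+r_j)·cross = 25·23.2500 = 581.2500
edge 2: (19.5,6)→(2.5,23)  cross = 19.5·23 − 2.5·6 = 433.5000; (r_i+r_j)·cross = 22·433.5000 = 9537.0000
edge 3: (2.5,23)→(0.5,4.5)  cross = 2.5·4.5 − 0.5·23 = -0.2500; (r_i+r_j)·cross = 3·-0.2500 = -0.7500
Σcross = 432.0000 → A = |Σcross|/2 = 216.0000 mm²
Σ(r_i+r_j)·cross = 9970.5000 → first moment M = |Σ|/6 = 1661.7500
R_c = M/A = 1661.7500/216.0000 = 7.6933 mm
θ = 46° = 0.802851 rad
V = θ·R_c·A = 0.802851·7.6933·216.0000 = 1334.138 mm³

Volume = 1334.138 mm³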